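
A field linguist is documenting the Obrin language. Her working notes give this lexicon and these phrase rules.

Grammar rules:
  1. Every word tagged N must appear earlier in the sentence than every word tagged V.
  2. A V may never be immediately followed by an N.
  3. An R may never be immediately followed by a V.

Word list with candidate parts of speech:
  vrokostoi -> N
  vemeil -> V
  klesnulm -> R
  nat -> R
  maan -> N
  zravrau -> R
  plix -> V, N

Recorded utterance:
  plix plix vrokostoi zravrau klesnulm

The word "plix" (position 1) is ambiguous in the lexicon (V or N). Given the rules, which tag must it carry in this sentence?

Candidates per position — 1:plix {V,N}; 2:plix {V,N}; 3:vrokostoi {N}; 4:zravrau {R}; 5:klesnulm {R}.
If word 1 were V, no tagging could satisfy rule 1; so word 1 is N.
If word 2 were V, no tagging could satisfy rule 1; so word 2 is N.
The only consistent sequence is: N N N R R.
Verifying each rule — rule 1 holds; rule 2 holds; rule 3 holds.

N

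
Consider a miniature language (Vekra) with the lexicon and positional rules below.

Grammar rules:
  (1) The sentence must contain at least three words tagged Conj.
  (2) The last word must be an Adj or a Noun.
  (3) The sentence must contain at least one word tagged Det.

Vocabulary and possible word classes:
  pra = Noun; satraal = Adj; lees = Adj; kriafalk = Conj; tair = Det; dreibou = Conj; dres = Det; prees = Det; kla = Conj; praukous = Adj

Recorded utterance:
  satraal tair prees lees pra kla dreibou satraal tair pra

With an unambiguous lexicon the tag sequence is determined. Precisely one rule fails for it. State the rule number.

Fixed tagging: Adj Det Det Adj Noun Conj Conj Adj Det Noun.
Rule check: R1 violated, R2 holds, R3 holds.
Only rule 1 fails.

1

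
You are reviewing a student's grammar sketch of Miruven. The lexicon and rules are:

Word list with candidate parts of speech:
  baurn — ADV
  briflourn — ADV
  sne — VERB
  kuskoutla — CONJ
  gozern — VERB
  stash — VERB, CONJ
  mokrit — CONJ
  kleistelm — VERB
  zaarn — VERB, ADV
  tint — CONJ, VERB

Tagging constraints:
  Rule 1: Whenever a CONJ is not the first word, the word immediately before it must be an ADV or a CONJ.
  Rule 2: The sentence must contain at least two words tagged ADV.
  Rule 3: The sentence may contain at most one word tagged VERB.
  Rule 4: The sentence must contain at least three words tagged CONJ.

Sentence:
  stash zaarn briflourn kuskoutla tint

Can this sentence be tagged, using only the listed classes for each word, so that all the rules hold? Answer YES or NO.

Candidates per position — 1:stash {VERB,CONJ}; 2:zaarn {VERB,ADV}; 3:briflourn {ADV}; 4:kuskoutla {CONJ}; 5:tint {CONJ,VERB}.
One satisfying assignment: CONJ ADV ADV CONJ CONJ.
Checking: rule 1 ok; rule 2 ok; rule 3 ok; rule 4 ok.

YES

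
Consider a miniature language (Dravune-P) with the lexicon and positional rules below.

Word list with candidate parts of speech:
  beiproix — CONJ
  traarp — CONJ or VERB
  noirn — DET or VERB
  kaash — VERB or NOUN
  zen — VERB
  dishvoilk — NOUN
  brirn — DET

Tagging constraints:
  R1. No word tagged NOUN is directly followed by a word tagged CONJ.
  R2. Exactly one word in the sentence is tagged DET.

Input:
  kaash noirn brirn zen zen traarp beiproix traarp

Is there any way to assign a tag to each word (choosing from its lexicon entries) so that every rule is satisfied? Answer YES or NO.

Candidates per position — 1:kaash {VERB,NOUN}; 2:noirn {DET,VERB}; 3:brirn {DET}; 4:zen {VERB}; 5:zen {VERB}; 6:traarp {CONJ,VERB}; 7:beiproix {CONJ}; 8:traarp {CONJ,VERB}.
One satisfying assignment: NOUN VERB DET VERB VERB CONJ CONJ VERB.
Checking: rule 1 ok; rule 2 ok.

YES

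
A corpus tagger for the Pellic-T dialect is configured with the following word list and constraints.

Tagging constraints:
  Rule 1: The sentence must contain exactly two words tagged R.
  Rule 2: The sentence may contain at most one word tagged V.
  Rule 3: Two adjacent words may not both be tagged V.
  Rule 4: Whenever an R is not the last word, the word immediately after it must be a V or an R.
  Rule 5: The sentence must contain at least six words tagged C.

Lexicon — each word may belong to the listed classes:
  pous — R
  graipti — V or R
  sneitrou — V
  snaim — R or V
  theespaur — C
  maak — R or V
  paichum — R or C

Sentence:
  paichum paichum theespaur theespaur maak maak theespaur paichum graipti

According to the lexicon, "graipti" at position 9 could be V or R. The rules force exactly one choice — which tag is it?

Candidates per position — 1:paichum {R,C}; 2:paichum {R,C}; 3:theespaur {C}; 4:theespaur {C}; 5:maak {R,V}; 6:maak {R,V}; 7:theespaur {C}; 8:paichum {R,C}; 9:graipti {V,R}.
Word 1 cannot be R — rule 4 would then fail for every completion. It is C.
Word 2 cannot be R — rule 4 would then fail for every completion. It is C.
Word 6 cannot be R — rule 4 would then fail for every completion. It is V.
Word 8 cannot be R — rule 5 would then fail for every completion. It is C.
Word 9 cannot be V — rule 1 would then fail for every completion. It is R.
Word 5 cannot be V — rule 1 would then fail for every completion. It is R.
That leaves exactly one tagging: C C C C R V C C R.
Check: rule 1 ok; rule 2 ok; rule 3 ok; rule 4 ok; rule 5 ok.

R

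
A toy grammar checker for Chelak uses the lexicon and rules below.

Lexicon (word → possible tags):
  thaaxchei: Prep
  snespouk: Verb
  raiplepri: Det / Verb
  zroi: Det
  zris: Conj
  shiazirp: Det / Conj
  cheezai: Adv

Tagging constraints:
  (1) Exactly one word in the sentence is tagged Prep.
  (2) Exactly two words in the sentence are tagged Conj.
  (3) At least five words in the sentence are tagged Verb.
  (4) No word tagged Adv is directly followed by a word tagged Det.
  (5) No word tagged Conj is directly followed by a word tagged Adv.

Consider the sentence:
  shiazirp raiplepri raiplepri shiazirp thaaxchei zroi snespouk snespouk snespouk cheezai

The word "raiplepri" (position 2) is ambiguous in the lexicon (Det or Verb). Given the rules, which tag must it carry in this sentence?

Verb

Candidates per position — 1:shiazirp {Det,Conj}; 2:raiplepri {Det,Verb}; 3:raiplepri {Det,Verb}; 4:shiazirp {Det,Conj}; 5:thaaxchei {Prep}; 6:zroi {Det}; 7:snespouk {Verb}; 8:snespouk {Verb}; 9:snespouk {Verb}; 10:cheezai {Adv}.
If word 1 were Det, no tagging could satisfy rule 2; so word 1 is Conj.
If word 2 were Det, no tagging could satisfy rule 3; so word 2 is Verb.
If word 3 were Det, no tagging could satisfy rule 3; so word 3 is Verb.
If word 4 were Det, no tagging could satisfy rule 2; so word 4 is Conj.
The only consistent sequence is: Conj Verb Verb Conj Prep Det Verb Verb Verb Adv.
Rule-by-rule: rule 1 holds; rule 2 holds; rule 3 holds; rule 4 holds; rule 5 holds.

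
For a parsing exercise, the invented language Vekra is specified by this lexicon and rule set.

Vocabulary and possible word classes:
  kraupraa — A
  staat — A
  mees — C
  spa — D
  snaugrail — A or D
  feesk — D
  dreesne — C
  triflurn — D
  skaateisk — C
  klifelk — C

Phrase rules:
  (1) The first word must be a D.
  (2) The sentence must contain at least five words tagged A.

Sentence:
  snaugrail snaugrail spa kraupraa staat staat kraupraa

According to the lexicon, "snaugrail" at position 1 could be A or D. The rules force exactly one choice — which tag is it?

D

Candidates per position — 1:snaugrail {A,D}; 2:snaugrail {A,D}; 3:spa {D}; 4:kraupraa {A}; 5:staat {A}; 6:staat {A}; 7:kraupraa {A}.
Word 1 cannot be A — rule 1 would then fail for every completion. It is D.
Word 2 cannot be D — rule 2 would then fail for every completion. It is A.
That leaves exactly one tagging: D A D A A A A.
Checking: rule 1 satisfied; rule 2 satisfied.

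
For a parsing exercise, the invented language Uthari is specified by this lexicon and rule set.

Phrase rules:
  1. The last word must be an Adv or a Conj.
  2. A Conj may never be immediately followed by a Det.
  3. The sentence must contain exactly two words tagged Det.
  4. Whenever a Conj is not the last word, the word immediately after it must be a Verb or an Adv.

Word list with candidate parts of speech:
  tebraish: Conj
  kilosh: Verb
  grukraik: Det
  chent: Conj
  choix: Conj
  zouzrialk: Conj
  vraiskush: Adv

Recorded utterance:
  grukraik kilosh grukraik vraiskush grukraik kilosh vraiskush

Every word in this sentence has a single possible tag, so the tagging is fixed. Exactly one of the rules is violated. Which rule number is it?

3

Fixed tagging: Det Verb Det Adv Det Verb Adv.
Applying the rules: R1 holds, R2 holds, R3 violated, R4 holds.
Only rule 3 fails.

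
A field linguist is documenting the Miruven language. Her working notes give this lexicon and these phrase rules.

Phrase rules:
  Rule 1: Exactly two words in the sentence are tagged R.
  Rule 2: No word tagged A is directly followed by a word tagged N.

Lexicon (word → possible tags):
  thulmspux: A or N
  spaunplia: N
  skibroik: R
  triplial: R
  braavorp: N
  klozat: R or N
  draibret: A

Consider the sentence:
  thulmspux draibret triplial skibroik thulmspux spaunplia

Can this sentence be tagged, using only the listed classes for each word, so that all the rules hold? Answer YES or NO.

YES

Candidates per position — 1:thulmspux {A,N}; 2:draibret {A}; 3:triplial {R}; 4:skibroik {R}; 5:thulmspux {A,N}; 6:spaunplia {N}.
One satisfying assignment: A A R R N N.
Checking: rule 1 ok; rule 2 ok.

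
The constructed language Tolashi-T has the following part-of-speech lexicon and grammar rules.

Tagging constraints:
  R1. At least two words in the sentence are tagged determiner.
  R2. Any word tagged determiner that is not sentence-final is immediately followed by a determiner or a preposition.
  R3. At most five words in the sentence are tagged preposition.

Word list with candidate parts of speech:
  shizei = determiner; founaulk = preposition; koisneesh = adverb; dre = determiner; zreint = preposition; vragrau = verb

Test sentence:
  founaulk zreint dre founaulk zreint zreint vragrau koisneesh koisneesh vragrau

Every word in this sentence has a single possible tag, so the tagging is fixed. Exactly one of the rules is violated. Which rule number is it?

1

Fixed tagging: preposition preposition determiner preposition preposition preposition verb adverb adverb verb.
Checking each rule: R1 fail, R2 pass, R3 pass.
Only rule 1 fails.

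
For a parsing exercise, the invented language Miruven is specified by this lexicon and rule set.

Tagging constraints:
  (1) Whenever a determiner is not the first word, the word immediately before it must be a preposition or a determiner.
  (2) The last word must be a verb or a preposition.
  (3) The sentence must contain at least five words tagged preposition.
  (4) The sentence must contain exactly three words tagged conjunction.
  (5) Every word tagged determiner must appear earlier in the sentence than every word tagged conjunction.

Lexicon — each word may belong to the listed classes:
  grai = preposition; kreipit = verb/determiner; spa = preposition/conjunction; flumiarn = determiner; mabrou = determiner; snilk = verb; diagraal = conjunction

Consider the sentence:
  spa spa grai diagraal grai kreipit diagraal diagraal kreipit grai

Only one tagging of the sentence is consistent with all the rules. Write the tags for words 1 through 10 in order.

Candidates per position — 1:spa {preposition,conjunction}; 2:spa {preposition,conjunction}; 3:grai {preposition}; 4:diagraal {conjunction}; 5:grai {preposition}; 6:kreipit {verb,determiner}; 7:diagraal {conjunction}; 8:diagraal {conjunction}; 9:kreipit {verb,determiner}; 10:grai {preposition}.
If word 1 were conjunction, no tagging could satisfy rule 3; so word 1 is preposition.
If word 2 were conjunction, no tagging could satisfy rule 3; so word 2 is preposition.
If word 6 were determiner, no tagging could satisfy rule 5; so word 6 is verb.
If word 9 were determiner, no tagging could satisfy rule 1; so word 9 is verb.
The unique satisfying tagging is: preposition preposition preposition conjunction preposition verb conjunction conjunction verb preposition.
Rule-by-rule: rule 1 holds; rule 2 holds; rule 3 holds; rule 4 holds; rule 5 holds.

preposition preposition preposition conjunction preposition verb conjunction conjunction verb preposition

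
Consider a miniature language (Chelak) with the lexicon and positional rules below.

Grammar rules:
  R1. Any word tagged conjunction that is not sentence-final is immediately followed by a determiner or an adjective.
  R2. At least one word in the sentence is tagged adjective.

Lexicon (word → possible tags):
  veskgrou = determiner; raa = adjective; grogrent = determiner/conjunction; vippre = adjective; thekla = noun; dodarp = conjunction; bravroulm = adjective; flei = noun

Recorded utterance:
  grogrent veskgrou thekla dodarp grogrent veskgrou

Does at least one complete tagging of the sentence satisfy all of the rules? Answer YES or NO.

Candidates per position — 1:grogrent {determiner,conjunction}; 2:veskgrou {determiner}; 3:thekla {noun}; 4:dodarp {conjunction}; 5:grogrent {determiner,conjunction}; 6:veskgrou {determiner}.
Rule 2 cannot be satisfied by any choice of tags from the lexicon.
So there is no consistent tagging.

NO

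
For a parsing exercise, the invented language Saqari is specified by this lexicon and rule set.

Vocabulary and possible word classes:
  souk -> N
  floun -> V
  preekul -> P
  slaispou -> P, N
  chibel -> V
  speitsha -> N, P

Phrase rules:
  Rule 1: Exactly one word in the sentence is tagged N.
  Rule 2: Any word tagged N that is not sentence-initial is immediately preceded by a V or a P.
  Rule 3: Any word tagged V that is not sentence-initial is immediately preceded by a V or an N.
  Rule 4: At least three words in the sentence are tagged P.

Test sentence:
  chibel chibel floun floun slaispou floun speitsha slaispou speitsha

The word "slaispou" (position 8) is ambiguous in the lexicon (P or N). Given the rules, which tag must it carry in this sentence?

P

Candidates per position — 1:chibel {V}; 2:chibel {V}; 3:floun {V}; 4:floun {V}; 5:slaispou {P,N}; 6:floun {V}; 7:speitsha {N,P}; 8:slaispou {P,N}; 9:speitsha {N,P}.
Position 5: P is ruled out by rule 3; that leaves N.
Position 7: N is ruled out by rule 1; that leaves P.
Position 8: N is ruled out by rule 1; that leaves P.
Position 9: N is ruled out by rule 1; that leaves P.
The unique satisfying tagging is: V V V V N V P P P.
Checking: rule 1 holds; rule 2 holds; rule 3 holds; rule 4 holds.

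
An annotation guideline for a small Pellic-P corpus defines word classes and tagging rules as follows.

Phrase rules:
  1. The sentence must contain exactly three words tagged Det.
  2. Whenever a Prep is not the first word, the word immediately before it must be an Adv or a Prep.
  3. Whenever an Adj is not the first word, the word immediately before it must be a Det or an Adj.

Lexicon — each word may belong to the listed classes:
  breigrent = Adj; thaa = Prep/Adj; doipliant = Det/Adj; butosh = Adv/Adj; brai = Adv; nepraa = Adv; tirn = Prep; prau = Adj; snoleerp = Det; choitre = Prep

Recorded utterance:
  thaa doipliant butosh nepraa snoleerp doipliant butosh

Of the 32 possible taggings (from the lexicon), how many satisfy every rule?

Candidates per position — 1:thaa {Prep,Adj}; 2:doipliant {Det,Adj}; 3:butosh {Adv,Adj}; 4:nepraa {Adv}; 5:snoleerp {Det}; 6:doipliant {Det,Adj}; 7:butosh {Adv,Adj}.
There are 32 candidate sequences in total.
Checking each against the rules leaves 8 sequences.
Count = 8.

8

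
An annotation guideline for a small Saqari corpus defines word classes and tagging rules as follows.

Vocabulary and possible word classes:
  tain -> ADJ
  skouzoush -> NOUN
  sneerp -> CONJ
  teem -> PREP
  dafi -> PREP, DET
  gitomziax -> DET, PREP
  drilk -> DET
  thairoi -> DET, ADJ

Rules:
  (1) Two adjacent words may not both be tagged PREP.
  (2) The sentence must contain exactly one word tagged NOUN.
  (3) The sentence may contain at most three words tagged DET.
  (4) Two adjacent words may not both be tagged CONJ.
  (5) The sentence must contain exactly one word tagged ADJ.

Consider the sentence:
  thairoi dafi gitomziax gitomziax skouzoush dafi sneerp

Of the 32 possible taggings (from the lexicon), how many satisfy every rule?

Candidates per position — 1:thairoi {DET,ADJ}; 2:dafi {PREP,DET}; 3:gitomziax {DET,PREP}; 4:gitomziax {DET,PREP}; 5:skouzoush {NOUN}; 6:dafi {PREP,DET}; 7:sneerp {CONJ}.
There are 32 candidate sequences in total.
Checking each against the rules leaves 9 sequences.
Count = 9.

9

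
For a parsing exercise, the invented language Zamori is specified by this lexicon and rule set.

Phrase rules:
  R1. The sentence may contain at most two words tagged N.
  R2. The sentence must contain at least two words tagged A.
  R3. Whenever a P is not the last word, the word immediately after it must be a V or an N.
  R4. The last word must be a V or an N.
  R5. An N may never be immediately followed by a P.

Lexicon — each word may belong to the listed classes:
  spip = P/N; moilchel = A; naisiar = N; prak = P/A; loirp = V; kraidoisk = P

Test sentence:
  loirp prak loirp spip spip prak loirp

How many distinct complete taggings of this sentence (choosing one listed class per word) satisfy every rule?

Candidates per position — 1:loirp {V}; 2:prak {P,A}; 3:loirp {V}; 4:spip {P,N}; 5:spip {P,N}; 6:prak {P,A}; 7:loirp {V}.
There are 16 candidate sequences in total.
The sequences that satisfy every rule: V A V P N A V; V A V N N A V.
Count = 2.

2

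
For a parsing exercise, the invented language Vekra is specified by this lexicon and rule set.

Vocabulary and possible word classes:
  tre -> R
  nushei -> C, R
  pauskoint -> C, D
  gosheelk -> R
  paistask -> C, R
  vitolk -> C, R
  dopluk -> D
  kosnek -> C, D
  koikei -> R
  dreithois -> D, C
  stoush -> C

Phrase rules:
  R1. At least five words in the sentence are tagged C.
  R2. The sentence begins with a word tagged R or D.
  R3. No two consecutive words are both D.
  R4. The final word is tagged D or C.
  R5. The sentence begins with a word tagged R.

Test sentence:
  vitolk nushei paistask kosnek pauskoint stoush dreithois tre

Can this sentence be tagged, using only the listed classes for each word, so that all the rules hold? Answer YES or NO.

NO

Candidates per position — 1:vitolk {C,R}; 2:nushei {C,R}; 3:paistask {C,R}; 4:kosnek {C,D}; 5:pauskoint {C,D}; 6:stoush {C}; 7:dreithois {D,C}; 8:tre {R}.
Rule 4 cannot be satisfied by any choice of tags from the lexicon.
So there is no consistent tagging.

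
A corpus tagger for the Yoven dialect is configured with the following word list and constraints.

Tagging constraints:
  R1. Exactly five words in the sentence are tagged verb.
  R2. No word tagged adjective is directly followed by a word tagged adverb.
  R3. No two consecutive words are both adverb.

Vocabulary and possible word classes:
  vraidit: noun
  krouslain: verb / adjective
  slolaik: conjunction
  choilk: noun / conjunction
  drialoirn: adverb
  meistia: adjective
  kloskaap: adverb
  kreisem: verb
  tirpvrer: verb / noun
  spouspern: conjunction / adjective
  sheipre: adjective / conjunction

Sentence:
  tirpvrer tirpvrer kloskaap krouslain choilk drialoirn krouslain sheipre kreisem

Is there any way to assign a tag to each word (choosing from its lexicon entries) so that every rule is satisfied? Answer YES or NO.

YES

Candidates per position — 1:tirpvrer {verb,noun}; 2:tirpvrer {verb,noun}; 3:kloskaap {adverb}; 4:krouslain {verb,adjective}; 5:choilk {noun,conjunction}; 6:drialoirn {adverb}; 7:krouslain {verb,adjective}; 8:sheipre {adjective,conjunction}; 9:kreisem {verb}.
One satisfying assignment: verb verb adverb verb noun adverb verb adjective verb.
Checking: rule 1 ✓; rule 2 ✓; rule 3 ✓.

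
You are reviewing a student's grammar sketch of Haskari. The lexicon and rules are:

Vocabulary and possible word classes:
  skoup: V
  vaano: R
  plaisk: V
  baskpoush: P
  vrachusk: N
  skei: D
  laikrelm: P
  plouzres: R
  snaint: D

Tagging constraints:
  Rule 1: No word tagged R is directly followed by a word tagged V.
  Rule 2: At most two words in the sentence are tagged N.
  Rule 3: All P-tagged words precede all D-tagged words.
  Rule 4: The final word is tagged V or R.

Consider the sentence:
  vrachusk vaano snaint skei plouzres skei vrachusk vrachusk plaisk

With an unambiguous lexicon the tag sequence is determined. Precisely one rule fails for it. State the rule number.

2

Fixed tagging: N R D D R D N N V.
Checking each rule: R1 pass, R2 fail, R3 pass, R4 pass.
Only rule 2 fails.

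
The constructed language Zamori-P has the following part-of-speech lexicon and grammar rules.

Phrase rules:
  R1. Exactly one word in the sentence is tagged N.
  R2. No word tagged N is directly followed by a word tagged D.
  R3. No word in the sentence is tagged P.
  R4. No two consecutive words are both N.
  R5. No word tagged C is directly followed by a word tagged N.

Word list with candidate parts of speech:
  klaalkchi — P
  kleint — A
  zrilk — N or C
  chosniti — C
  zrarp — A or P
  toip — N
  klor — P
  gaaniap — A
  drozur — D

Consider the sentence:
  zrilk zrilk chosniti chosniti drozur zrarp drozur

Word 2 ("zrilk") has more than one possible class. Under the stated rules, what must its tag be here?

C

Candidates per position — 1:zrilk {N,C}; 2:zrilk {N,C}; 3:chosniti {C}; 4:chosniti {C}; 5:drozur {D}; 6:zrarp {A,P}; 7:drozur {D}.
Position 6: P is ruled out by rule 3; that leaves A.
Position 2: the remaining choice is settled jointly with positions 1 — only C at position 2 is part of a tagging that satisfies every rule.
That leaves exactly one tagging: N C C C D A D.
Checking: rule 1 holds; rule 2 holds; rule 3 holds; rule 4 holds; rule 5 holds.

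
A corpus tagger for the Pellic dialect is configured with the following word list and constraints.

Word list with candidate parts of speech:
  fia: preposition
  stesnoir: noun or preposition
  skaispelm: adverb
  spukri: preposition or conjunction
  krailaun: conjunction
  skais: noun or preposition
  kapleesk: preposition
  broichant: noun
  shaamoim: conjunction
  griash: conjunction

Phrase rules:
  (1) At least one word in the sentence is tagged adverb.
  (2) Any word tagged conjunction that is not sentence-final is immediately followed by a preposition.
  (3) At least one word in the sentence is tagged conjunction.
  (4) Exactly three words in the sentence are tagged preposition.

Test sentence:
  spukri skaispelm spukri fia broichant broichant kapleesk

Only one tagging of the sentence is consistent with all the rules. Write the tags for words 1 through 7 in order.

preposition adverb conjunction preposition noun noun preposition

Candidates per position — 1:spukri {preposition,conjunction}; 2:skaispelm {adverb}; 3:spukri {preposition,conjunction}; 4:fia {preposition}; 5:broichant {noun}; 6:broichant {noun}; 7:kapleesk {preposition}.
Position 1: tagging it conjunction would leave rule 2 unsatisfiable, so it must be preposition.
Position 3: tagging it preposition would leave rule 3 unsatisfiable, so it must be conjunction.
The only consistent sequence is: preposition adverb conjunction preposition noun noun preposition.
Rule-by-rule: rule 1 holds; rule 2 holds; rule 3 holds; rule 4 holds.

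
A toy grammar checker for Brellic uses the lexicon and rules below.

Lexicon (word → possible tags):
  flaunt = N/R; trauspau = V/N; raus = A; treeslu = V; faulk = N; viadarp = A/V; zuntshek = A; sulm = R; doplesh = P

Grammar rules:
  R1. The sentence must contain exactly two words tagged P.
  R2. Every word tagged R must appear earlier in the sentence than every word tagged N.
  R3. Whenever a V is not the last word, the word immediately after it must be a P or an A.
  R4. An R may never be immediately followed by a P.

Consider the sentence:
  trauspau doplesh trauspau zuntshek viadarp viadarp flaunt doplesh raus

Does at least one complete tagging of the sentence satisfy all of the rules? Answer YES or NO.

Candidates per position — 1:trauspau {V,N}; 2:doplesh {P}; 3:trauspau {V,N}; 4:zuntshek {A}; 5:viadarp {A,V}; 6:viadarp {A,V}; 7:flaunt {N,R}; 8:doplesh {P}; 9:raus {A}.
One satisfying assignment: V P N A A A N P A.
Checking: rule 1 ok; rule 2 ok; rule 3 ok; rule 4 ok.

YES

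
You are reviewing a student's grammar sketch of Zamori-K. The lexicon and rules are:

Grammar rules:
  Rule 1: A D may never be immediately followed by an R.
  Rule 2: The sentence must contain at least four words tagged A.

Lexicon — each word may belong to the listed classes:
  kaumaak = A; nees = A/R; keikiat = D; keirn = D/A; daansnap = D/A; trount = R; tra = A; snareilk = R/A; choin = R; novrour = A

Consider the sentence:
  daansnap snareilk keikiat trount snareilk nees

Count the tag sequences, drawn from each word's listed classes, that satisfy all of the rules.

0

Candidates per position — 1:daansnap {D,A}; 2:snareilk {R,A}; 3:keikiat {D}; 4:trount {R}; 5:snareilk {R,A}; 6:nees {A,R}.
There are 16 candidate sequences in total.
Rule 1 cannot be satisfied by any choice of tags from the lexicon.
So there is no consistent tagging.
Count = 0.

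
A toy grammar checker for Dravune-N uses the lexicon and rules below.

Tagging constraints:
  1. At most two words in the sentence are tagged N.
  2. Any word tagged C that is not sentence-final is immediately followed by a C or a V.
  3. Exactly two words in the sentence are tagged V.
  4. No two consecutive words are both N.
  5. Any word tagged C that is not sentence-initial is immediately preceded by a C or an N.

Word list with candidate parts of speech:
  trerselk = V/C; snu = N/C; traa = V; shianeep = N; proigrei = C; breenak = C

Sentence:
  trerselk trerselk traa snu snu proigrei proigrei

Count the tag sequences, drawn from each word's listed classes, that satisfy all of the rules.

1

Candidates per position — 1:trerselk {V,C}; 2:trerselk {V,C}; 3:traa {V}; 4:snu {N,C}; 5:snu {N,C}; 6:proigrei {C}; 7:proigrei {C}.
There are 16 candidate sequences in total.
The sequences that satisfy every rule: C V V N C C C.
Count = 1.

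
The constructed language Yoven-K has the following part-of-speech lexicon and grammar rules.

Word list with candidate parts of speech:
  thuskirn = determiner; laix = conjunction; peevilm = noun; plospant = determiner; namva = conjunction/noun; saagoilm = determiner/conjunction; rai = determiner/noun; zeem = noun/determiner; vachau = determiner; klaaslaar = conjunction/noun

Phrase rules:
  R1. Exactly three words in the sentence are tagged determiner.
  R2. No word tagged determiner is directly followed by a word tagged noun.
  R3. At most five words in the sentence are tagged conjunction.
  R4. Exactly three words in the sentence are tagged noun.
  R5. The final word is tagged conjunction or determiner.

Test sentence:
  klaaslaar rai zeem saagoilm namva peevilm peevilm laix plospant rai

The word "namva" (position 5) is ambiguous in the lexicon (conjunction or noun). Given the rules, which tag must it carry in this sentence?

conjunction

Candidates per position — 1:klaaslaar {conjunction,noun}; 2:rai {determiner,noun}; 3:zeem {noun,determiner}; 4:saagoilm {determiner,conjunction}; 5:namva {conjunction,noun}; 6:peevilm {noun}; 7:peevilm {noun}; 8:laix {conjunction}; 9:plospant {determiner}; 10:rai {determiner,noun}.
If word 10 were noun, no tagging could satisfy rule 2; so word 10 is determiner.
Position 5: the remaining choice is settled jointly with positions 1, 2, 3, 4 — only conjunction at position 5 is part of a tagging that satisfies every rule.
So the tagging must be: conjunction noun determiner conjunction conjunction noun noun conjunction determiner determiner.
Rule-by-rule: rule 1 satisfied; rule 2 satisfied; rule 3 satisfied; rule 4 satisfied; rule 5 satisfied.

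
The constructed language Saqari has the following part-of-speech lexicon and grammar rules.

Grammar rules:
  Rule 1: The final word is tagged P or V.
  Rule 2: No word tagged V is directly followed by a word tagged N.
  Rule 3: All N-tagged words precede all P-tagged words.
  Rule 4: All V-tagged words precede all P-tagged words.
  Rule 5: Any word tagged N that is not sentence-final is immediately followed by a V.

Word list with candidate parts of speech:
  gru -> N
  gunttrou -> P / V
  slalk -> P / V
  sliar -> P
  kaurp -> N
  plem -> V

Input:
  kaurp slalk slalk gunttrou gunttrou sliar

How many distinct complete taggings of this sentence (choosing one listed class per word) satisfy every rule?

4

Candidates per position — 1:kaurp {N}; 2:slalk {P,V}; 3:slalk {P,V}; 4:gunttrou {P,V}; 5:gunttrou {P,V}; 6:sliar {P}.
There are 16 candidate sequences in total.
The sequences that satisfy every rule: N V P P P P; N V V P P P; N V V V P P; N V V V V P.
Count = 4.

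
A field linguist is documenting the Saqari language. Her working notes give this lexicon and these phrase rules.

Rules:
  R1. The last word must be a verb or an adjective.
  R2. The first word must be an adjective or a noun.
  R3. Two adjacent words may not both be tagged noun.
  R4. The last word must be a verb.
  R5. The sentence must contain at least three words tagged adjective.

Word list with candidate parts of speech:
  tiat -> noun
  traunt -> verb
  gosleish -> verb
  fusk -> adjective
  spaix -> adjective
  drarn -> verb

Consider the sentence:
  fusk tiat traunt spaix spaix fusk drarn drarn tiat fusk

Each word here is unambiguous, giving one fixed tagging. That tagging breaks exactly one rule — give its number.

Fixed tagging: adjective noun verb adjective adjective adjective verb verb noun adjective.
Rule check: R1 pass, R2 pass, R3 pass, R4 fail, R5 pass.
Only rule 4 fails.

4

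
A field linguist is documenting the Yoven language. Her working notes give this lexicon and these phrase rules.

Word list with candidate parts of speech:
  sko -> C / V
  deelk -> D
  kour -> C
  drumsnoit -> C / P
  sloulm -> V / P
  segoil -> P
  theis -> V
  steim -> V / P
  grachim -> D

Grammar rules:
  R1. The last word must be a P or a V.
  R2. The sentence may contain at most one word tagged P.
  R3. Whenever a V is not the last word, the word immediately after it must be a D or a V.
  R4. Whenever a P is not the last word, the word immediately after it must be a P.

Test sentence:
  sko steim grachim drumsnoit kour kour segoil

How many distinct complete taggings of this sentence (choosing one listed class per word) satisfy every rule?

2

Candidates per position — 1:sko {C,V}; 2:steim {V,P}; 3:grachim {D}; 4:drumsnoit {C,P}; 5:kour {C}; 6:kour {C}; 7:segoil {P}.
There are 8 candidate sequences in total.
The sequences that satisfy every rule: C V D C C C P; V V D C C C P.
Count = 2.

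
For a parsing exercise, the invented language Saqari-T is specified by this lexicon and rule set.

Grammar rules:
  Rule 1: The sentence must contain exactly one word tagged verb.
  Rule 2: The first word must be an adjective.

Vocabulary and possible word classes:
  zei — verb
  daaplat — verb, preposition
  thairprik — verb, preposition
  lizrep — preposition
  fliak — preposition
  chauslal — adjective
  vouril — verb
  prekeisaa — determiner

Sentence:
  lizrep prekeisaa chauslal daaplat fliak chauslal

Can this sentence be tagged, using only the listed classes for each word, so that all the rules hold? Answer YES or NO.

NO

Candidates per position — 1:lizrep {preposition}; 2:prekeisaa {determiner}; 3:chauslal {adjective}; 4:daaplat {verb,preposition}; 5:fliak {preposition}; 6:chauslal {adjective}.
Rule 2 cannot be satisfied by any choice of tags from the lexicon.
So there is no consistent tagging.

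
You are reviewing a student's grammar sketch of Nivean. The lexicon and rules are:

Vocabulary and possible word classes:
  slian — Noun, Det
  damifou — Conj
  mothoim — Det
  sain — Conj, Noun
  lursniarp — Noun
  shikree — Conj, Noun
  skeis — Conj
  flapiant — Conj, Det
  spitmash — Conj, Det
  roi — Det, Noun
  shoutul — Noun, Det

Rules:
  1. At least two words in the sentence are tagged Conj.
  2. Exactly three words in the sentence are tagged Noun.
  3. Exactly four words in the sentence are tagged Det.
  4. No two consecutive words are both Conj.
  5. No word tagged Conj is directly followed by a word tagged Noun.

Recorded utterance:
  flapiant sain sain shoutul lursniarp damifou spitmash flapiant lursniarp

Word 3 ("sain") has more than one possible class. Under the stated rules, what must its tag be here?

Candidates per position — 1:flapiant {Conj,Det}; 2:sain {Conj,Noun}; 3:sain {Conj,Noun}; 4:shoutul {Noun,Det}; 5:lursniarp {Noun}; 6:damifou {Conj}; 7:spitmash {Conj,Det}; 8:flapiant {Conj,Det}; 9:lursniarp {Noun}.
Position 1: tagging it Conj would leave rule 3 unsatisfiable, so it must be Det.
Position 4: tagging it Noun would leave rule 3 unsatisfiable, so it must be Det.
Position 7: tagging it Conj would leave rule 3 unsatisfiable, so it must be Det.
Position 8: tagging it Conj would leave rule 3 unsatisfiable, so it must be Det.
Position 3: the remaining choice is settled jointly with positions 2 — only Conj at position 3 is part of a tagging that satisfies every rule.
The unique satisfying tagging is: Det Noun Conj Det Noun Conj Det Det Noun.
Checking: rule 1 ✓; rule 2 ✓; rule 3 ✓; rule 4 ✓; rule 5 ✓.

Conj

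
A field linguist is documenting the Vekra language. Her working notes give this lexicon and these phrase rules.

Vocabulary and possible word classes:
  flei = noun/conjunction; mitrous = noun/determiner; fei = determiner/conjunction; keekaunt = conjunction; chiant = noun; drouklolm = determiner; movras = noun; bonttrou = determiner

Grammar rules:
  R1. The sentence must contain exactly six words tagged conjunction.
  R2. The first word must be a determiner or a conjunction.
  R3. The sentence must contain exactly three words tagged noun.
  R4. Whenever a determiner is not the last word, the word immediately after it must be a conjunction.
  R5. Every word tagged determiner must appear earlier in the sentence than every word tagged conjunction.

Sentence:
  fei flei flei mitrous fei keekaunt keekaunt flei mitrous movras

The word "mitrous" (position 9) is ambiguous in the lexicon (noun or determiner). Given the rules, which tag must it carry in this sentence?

noun

Candidates per position — 1:fei {determiner,conjunction}; 2:flei {noun,conjunction}; 3:flei {noun,conjunction}; 4:mitrous {noun,determiner}; 5:fei {determiner,conjunction}; 6:keekaunt {conjunction}; 7:keekaunt {conjunction}; 8:flei {noun,conjunction}; 9:mitrous {noun,determiner}; 10:movras {noun}.
Position 9: tagging it determiner would leave rule 4 unsatisfiable, so it must be noun.
The remaining ambiguous positions (1, 2, 3, 4, 5, 8) are resolved jointly — only one combination satisfies every rule.
The only consistent sequence is: determiner conjunction conjunction noun conjunction conjunction conjunction conjunction noun noun.
Check: rule 1 ✓; rule 2 ✓; rule 3 ✓; rule 4 ✓; rule 5 ✓.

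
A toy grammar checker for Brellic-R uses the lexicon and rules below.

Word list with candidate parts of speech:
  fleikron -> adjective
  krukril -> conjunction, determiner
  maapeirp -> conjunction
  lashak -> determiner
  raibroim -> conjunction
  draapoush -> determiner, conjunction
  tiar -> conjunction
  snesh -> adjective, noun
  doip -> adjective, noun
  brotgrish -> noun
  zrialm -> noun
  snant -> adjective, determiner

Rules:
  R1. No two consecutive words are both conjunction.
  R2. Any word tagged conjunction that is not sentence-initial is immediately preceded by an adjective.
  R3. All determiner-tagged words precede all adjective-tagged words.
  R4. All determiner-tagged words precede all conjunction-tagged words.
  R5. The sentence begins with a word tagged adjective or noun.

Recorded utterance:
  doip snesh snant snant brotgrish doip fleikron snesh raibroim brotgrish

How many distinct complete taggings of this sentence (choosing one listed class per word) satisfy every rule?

12

Candidates per position — 1:doip {adjective,noun}; 2:snesh {adjective,noun}; 3:snant {adjective,determiner}; 4:snant {adjective,determiner}; 5:brotgrish {noun}; 6:doip {adjective,noun}; 7:fleikron {adjective}; 8:snesh {adjective,noun}; 9:raibroim {conjunction}; 10:brotgrish {noun}.
There are 64 candidate sequences in total.
Checking each against the rules leaves 12 sequences.
Count = 12.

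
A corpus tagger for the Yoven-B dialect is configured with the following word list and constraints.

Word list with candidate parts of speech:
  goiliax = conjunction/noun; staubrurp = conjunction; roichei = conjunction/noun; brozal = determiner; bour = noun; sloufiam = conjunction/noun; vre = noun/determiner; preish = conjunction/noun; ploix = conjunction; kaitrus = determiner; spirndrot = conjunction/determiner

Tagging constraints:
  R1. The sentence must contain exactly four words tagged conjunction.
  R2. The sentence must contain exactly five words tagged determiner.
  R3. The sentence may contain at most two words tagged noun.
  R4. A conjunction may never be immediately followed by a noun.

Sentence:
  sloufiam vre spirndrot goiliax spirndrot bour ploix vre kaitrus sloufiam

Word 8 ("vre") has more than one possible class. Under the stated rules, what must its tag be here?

Candidates per position — 1:sloufiam {conjunction,noun}; 2:vre {noun,determiner}; 3:spirndrot {conjunction,determiner}; 4:goiliax {conjunction,noun}; 5:spirndrot {conjunction,determiner}; 6:bour {noun}; 7:ploix {conjunction}; 8:vre {noun,determiner}; 9:kaitrus {determiner}; 10:sloufiam {conjunction,noun}.
If word 2 were noun, no tagging could satisfy rule 2; so word 2 is determiner.
If word 3 were conjunction, no tagging could satisfy rule 2; so word 3 is determiner.
If word 5 were conjunction, no tagging could satisfy rule 2; so word 5 is determiner.
If word 8 were noun, no tagging could satisfy rule 2; so word 8 is determiner.
If word 10 were noun, no tagging could satisfy rule 1; so word 10 is conjunction.
If word 1 were noun, no tagging could satisfy rule 1; so word 1 is conjunction.
If word 4 were noun, no tagging could satisfy rule 1; so word 4 is conjunction.
The only consistent sequence is: conjunction determiner determiner conjunction determiner noun conjunction determiner determiner conjunction.
Rule-by-rule: rule 1 holds; rule 2 holds; rule 3 holds; rule 4 holds.

determiner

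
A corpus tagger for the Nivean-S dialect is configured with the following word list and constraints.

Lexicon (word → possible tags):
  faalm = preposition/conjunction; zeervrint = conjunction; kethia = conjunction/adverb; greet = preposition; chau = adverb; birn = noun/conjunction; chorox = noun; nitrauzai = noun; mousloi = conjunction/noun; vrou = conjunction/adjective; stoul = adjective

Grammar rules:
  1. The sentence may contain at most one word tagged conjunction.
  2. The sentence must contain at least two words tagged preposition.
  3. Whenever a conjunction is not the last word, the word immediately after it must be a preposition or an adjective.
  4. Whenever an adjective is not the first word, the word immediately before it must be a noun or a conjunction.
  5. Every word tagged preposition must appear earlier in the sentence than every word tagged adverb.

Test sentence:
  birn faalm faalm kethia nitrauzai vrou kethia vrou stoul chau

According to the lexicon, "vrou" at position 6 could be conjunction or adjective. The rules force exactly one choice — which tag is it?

Candidates per position — 1:birn {noun,conjunction}; 2:faalm {preposition,conjunction}; 3:faalm {preposition,conjunction}; 4:kethia {conjunction,adverb}; 5:nitrauzai {noun}; 6:vrou {conjunction,adjective}; 7:kethia {conjunction,adverb}; 8:vrou {conjunction,adjective}; 9:stoul {adjective}; 10:chau {adverb}.
Position 2: tagging it conjunction would leave rule 2 unsatisfiable, so it must be preposition.
Position 3: tagging it conjunction would leave rule 2 unsatisfiable, so it must be preposition.
Position 4: tagging it conjunction would leave rule 3 unsatisfiable, so it must be adverb.
Position 6: tagging it conjunction would leave rule 3 unsatisfiable, so it must be adjective.
Position 8: tagging it adjective would leave rule 4 unsatisfiable, so it must be conjunction.
Position 1: tagging it conjunction would leave rule 1 unsatisfiable, so it must be noun.
Position 7: tagging it conjunction would leave rule 1 unsatisfiable, so it must be adverb.
The unique satisfying tagging is: noun preposition preposition adverb noun adjective adverb conjunction adjective adverb.
Verifying each rule — rule 1 ✓; rule 2 ✓; rule 3 ✓; rule 4 ✓; rule 5 ✓.

adjective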